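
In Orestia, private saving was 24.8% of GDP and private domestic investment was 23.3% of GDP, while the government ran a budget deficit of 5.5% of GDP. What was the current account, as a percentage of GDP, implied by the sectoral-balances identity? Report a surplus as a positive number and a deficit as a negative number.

By the sectoral-balances identity, CA = (S_private - I) + (T - G).
Private balance = 24.8 - 23.3 = 1.5
Government balance (T - G) = -5.5
CA = 1.5 + (-5.5) = -4.0

-4.0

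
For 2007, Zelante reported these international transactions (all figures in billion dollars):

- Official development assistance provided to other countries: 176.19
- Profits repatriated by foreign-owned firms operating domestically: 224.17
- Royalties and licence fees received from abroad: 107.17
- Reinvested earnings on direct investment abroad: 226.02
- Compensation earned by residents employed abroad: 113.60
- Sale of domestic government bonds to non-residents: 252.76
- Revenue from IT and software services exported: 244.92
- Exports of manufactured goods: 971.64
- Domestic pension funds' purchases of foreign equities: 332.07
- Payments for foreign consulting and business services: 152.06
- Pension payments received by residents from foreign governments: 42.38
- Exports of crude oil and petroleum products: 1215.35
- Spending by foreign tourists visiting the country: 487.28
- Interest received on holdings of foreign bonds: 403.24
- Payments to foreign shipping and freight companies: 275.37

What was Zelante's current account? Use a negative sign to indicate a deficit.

2983.81

Goods: 1215.35 + 971.64 = 2186.99
Services: 244.92 - 152.06 + 487.28 + 107.17 - 275.37 = 411.94
Primary income: 226.02 + 113.60 + 403.24 - 224.17 = 518.69
Secondary income: -176.19 + 42.38 = -133.81
Current account = 2186.99 + 411.94 + 518.69 + (-133.81) = 2983.81
(Excluded from the current account — financial account: sale of domestic government bonds to non-residents 252.76, domestic pension funds' purchases of foreign equities 332.07.)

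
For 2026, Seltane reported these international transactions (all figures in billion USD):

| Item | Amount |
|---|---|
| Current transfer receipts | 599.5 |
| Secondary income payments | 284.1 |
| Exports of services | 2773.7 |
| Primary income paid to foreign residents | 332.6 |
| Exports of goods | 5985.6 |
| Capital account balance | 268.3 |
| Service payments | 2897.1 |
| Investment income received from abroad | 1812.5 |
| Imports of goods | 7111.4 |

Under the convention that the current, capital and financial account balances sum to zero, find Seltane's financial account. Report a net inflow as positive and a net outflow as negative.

Goods balance = 5985.6 - 7111.4 = -1125.8
Services balance = 2773.7 - 2897.1 = -123.4
Trade balance (goods + services) = -1125.8 + (-123.4) = -1249.2
Net primary income = 1812.5 - 332.6 = 1479.9
Net secondary income = 599.5 - 284.1 = 315.4
Current account = -1249.2 + 1479.9 + 315.4 = 546.1
Financial account = -(546.1 + 268.3) = -814.4

-814.4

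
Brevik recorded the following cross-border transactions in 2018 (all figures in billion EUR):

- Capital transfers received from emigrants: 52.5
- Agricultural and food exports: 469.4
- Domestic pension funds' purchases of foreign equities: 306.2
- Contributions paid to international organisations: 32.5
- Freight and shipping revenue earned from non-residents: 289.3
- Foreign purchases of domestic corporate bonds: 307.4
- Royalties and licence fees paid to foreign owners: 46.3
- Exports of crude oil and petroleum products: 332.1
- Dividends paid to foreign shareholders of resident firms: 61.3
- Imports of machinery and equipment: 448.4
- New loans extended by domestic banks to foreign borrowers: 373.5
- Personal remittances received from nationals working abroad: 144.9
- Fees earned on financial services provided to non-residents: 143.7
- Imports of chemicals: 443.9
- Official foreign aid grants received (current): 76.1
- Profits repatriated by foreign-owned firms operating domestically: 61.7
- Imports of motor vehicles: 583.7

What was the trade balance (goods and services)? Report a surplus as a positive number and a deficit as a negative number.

-287.8

Goods: 332.1 - 448.4 + 469.4 - 443.9 - 583.7 = -674.5
Services: 289.3 + 143.7 - 46.3 = 386.7
Trade balance = -674.5 + 386.7 = -287.8
(Excluded from the trade balance — capital account: capital transfers received from emigrants 52.5; financial account: domestic pension funds' purchases of foreign equities 306.2, foreign purchases of domestic corporate bonds 307.4, new loans extended by domestic banks to foreign borrowers 373.5; secondary income: contributions paid to international organisations 32.5, personal remittances received from nationals working abroad 144.9, official foreign aid grants received (current) 76.1; primary income: dividends paid to foreign shareholders of resident firms 61.3, profits repatriated by foreign-owned firms operating domestically 61.7.)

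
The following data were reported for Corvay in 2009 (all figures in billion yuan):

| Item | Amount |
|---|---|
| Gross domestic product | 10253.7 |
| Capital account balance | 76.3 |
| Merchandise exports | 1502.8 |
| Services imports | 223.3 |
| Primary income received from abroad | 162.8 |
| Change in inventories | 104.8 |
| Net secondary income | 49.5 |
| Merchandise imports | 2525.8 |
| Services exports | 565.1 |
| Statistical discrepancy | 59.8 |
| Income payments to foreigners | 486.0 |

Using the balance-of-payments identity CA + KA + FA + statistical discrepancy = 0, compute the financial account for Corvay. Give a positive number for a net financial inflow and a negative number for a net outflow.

818.8

Goods balance = 1502.8 - 2525.8 = -1023.0
Services balance = 565.1 - 223.3 = 341.8
Trade balance (goods + services) = -1023.0 + 341.8 = -681.2
Net primary income = 162.8 - 486.0 = -323.2
Net secondary income = 49.5
Current account = -681.2 + (-323.2) + 49.5 = -954.9
Financial account = -(-954.9 + 76.3 + 59.8) = 818.8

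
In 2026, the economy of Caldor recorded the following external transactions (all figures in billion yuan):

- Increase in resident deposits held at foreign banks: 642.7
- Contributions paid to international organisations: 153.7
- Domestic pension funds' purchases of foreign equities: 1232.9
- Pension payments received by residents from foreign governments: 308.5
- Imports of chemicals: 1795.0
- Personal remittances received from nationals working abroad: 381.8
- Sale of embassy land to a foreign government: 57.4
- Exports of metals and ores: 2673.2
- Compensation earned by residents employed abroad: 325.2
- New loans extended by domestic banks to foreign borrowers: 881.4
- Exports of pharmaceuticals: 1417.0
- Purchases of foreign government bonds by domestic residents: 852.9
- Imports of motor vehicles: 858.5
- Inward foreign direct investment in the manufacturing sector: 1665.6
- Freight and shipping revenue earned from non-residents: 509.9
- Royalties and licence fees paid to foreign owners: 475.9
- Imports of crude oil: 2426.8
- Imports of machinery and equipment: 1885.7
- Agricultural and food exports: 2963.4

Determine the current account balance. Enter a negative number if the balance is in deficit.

Goods: -1885.7 - 1795.0 - 858.5 - 2426.8 + 2673.2 + 1417.0 + 2963.4 = 87.6
Services: -475.9 + 509.9 = 34.0
Primary income: 325.2
Secondary income: 381.8 + 308.5 - 153.7 = 536.6
Current account = 87.6 + 34.0 + 325.2 + 536.6 = 983.4
(Excluded from the current account — financial account: increase in resident deposits held at foreign banks 642.7, domestic pension funds' purchases of foreign equities 1232.9, new loans extended by domestic banks to foreign borrowers 881.4, purchases of foreign government bonds by domestic residents 852.9, inward foreign direct investment in the manufacturing sector 1665.6; capital account: sale of embassy land to a foreign government 57.4.)

983.4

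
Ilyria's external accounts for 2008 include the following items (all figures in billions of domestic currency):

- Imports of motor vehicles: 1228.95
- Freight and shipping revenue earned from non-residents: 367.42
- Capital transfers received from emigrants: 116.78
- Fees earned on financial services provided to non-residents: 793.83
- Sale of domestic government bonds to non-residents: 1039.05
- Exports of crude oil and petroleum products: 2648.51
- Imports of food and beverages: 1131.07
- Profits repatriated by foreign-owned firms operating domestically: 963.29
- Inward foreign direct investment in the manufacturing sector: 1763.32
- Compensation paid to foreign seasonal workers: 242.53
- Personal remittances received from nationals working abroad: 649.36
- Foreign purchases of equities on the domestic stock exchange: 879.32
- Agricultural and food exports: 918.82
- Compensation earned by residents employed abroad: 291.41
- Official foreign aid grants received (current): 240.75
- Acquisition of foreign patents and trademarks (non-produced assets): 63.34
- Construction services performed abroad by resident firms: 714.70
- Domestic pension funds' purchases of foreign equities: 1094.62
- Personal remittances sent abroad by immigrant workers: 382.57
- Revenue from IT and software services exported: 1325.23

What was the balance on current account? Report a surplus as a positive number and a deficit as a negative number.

4001.62

Goods: 918.82 - 1131.07 + 2648.51 - 1228.95 = 1207.31
Services: 1325.23 + 714.70 + 793.83 + 367.42 = 3201.18
Primary income: 291.41 - 242.53 - 963.29 = -914.41
Secondary income: 240.75 + 649.36 - 382.57 = 507.54
Current account = 1207.31 + 3201.18 + (-914.41) + 507.54 = 4001.62
(Excluded from the current account — capital account: capital transfers received from emigrants 116.78, acquisition of foreign patents and trademarks (non-produced assets) 63.34; financial account: sale of domestic government bonds to non-residents 1039.05, inward foreign direct investment in the manufacturing sector 1763.32, foreign purchases of equities on the domestic stock exchange 879.32, domestic pension funds' purchases of foreign equities 1094.62.)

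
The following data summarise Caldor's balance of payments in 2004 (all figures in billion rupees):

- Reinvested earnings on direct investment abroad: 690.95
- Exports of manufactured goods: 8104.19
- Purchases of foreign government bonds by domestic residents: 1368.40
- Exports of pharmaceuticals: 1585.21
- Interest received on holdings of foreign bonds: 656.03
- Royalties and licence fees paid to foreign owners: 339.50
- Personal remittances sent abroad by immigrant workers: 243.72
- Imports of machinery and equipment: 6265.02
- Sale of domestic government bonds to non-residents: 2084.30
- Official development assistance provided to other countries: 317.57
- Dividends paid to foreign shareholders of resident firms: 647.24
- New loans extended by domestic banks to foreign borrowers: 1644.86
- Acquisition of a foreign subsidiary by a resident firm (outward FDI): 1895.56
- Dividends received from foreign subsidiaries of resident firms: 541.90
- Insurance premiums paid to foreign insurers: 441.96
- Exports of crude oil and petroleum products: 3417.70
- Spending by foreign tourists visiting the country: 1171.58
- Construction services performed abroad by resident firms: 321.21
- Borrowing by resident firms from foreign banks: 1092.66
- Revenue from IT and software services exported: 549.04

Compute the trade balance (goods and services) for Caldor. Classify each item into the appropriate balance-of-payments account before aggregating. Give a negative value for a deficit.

Goods: 8104.19 + 1585.21 + 3417.70 - 6265.02 = 6842.08
Services: -441.96 + 549.04 + 321.21 - 339.50 + 1171.58 = 1260.37
Trade balance = 6842.08 + 1260.37 = 8102.45
(Excluded from the trade balance — primary income: reinvested earnings on direct investment abroad 690.95, interest received on holdings of foreign bonds 656.03, dividends paid to foreign shareholders of resident firms 647.24, dividends received from foreign subsidiaries of resident firms 541.90; financial account: purchases of foreign government bonds by domestic residents 1368.40, sale of domestic government bonds to non-residents 2084.30, new loans extended by domestic banks to foreign borrowers 1644.86, acquisition of a foreign subsidiary by a resident firm (outward FDI) 1895.56, borrowing by resident firms from foreign banks 1092.66; secondary income: personal remittances sent abroad by immigrant workers 243.72, official development assistance provided to other countries 317.57.)

8102.45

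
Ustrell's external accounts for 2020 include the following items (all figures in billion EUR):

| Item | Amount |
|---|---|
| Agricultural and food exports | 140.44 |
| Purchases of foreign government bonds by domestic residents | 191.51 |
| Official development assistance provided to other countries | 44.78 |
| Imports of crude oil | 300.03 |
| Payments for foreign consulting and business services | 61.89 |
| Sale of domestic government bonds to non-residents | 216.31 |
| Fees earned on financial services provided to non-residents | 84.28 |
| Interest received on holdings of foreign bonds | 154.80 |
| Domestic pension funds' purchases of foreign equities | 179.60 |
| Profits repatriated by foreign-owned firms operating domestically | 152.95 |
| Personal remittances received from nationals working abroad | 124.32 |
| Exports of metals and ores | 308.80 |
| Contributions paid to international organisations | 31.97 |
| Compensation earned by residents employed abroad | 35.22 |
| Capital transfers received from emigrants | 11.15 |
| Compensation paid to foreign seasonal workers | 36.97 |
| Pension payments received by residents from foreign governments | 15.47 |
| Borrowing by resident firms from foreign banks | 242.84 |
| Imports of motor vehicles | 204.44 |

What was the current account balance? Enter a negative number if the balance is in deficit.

Goods: 308.80 + 140.44 - 204.44 - 300.03 = -55.23
Services: -61.89 + 84.28 = 22.39
Primary income: -152.95 + 35.22 + 154.80 - 36.97 = 0.10
Secondary income: -44.78 + 124.32 - 31.97 + 15.47 = 63.04
Current account = (-55.23) + 22.39 + 0.10 + 63.04 = 30.30
(Excluded from the current account — financial account: purchases of foreign government bonds by domestic residents 191.51, sale of domestic government bonds to non-residents 216.31, domestic pension funds' purchases of foreign equities 179.60, borrowing by resident firms from foreign banks 242.84; capital account: capital transfers received from emigrants 11.15.)

30.30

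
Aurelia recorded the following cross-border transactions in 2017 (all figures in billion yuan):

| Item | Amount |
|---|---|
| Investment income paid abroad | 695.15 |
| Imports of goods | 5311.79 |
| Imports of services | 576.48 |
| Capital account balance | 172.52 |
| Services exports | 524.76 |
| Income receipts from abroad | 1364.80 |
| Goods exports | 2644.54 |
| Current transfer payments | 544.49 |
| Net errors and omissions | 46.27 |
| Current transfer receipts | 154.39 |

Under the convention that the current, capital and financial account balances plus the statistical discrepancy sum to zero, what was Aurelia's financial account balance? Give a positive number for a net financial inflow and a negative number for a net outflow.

2220.63

Goods balance = 2644.54 - 5311.79 = -2667.25
Services balance = 524.76 - 576.48 = -51.72
Trade balance (goods + services) = -2667.25 + (-51.72) = -2718.97
Net primary income = 1364.80 - 695.15 = 669.65
Net secondary income = 154.39 - 544.49 = -390.10
Current account = -2718.97 + 669.65 + (-390.10) = -2439.42
Financial account = -(-2439.42 + 172.52 + 46.27) = 2220.63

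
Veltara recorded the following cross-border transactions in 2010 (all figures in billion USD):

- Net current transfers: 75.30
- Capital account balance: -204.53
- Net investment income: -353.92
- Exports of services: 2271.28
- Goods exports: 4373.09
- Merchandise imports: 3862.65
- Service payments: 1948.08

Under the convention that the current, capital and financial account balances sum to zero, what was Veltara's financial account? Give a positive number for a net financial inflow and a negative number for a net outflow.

Goods balance = 4373.09 - 3862.65 = 510.44
Services balance = 2271.28 - 1948.08 = 323.20
Trade balance (goods + services) = 510.44 + 323.20 = 833.64
Net primary income = -353.92
Net secondary income = 75.30
Current account = 833.64 + (-353.92) + 75.30 = 555.02
Financial account = -(555.02 + (-204.53)) = -350.49

-350.49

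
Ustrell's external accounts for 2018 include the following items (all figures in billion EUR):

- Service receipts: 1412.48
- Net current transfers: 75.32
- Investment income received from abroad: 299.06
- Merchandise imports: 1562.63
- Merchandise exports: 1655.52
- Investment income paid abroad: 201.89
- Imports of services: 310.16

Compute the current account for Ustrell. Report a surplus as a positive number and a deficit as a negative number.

1367.70

Goods balance = 1655.52 - 1562.63 = 92.89
Services balance = 1412.48 - 310.16 = 1102.32
Trade balance (goods + services) = 92.89 + 1102.32 = 1195.21
Net primary income = 299.06 - 201.89 = 97.17
Net secondary income = 75.32
Current account = 1195.21 + 97.17 + 75.32 = 1367.70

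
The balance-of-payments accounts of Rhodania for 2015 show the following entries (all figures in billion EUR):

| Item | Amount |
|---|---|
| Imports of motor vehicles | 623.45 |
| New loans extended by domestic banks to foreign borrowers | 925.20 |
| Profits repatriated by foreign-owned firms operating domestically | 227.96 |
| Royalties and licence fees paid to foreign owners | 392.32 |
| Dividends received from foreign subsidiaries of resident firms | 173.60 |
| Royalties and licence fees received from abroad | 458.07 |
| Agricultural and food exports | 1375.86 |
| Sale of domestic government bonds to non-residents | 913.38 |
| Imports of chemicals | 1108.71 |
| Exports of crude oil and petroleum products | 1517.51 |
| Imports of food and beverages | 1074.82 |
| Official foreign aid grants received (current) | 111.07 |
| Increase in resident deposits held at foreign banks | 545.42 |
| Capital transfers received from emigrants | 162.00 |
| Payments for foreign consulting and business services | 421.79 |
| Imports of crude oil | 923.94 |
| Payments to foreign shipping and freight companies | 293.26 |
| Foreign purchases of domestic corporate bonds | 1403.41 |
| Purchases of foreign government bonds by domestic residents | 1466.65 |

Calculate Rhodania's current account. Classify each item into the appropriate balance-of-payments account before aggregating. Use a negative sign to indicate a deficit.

-1430.14

Goods: -1108.71 - 1074.82 + 1375.86 - 923.94 - 623.45 + 1517.51 = -837.55
Services: 458.07 - 421.79 - 392.32 - 293.26 = -649.30
Primary income: 173.60 - 227.96 = -54.36
Secondary income: 111.07
Current account = (-837.55) + (-649.30) + (-54.36) + 111.07 = -1430.14
(Excluded from the current account — financial account: new loans extended by domestic banks to foreign borrowers 925.20, sale of domestic government bonds to non-residents 913.38, increase in resident deposits held at foreign banks 545.42, foreign purchases of domestic corporate bonds 1403.41, purchases of foreign government bonds by domestic residents 1466.65; capital account: capital transfers received from emigrants 162.00.)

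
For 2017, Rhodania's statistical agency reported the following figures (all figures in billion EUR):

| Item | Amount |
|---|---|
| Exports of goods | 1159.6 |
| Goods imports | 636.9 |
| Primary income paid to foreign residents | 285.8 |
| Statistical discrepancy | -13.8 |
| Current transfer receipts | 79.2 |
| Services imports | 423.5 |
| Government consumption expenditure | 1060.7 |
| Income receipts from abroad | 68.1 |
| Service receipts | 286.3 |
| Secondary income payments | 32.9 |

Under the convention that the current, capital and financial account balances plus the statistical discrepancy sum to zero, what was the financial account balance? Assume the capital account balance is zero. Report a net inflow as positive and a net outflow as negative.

Goods balance = 1159.6 - 636.9 = 522.7
Services balance = 286.3 - 423.5 = -137.2
Trade balance (goods + services) = 522.7 + (-137.2) = 385.5
Net primary income = 68.1 - 285.8 = -217.7
Net secondary income = 79.2 - 32.9 = 46.3
Current account = 385.5 + (-217.7) + 46.3 = 214.1
Financial account = -(214.1 + (-13.8)) = -200.3

-200.3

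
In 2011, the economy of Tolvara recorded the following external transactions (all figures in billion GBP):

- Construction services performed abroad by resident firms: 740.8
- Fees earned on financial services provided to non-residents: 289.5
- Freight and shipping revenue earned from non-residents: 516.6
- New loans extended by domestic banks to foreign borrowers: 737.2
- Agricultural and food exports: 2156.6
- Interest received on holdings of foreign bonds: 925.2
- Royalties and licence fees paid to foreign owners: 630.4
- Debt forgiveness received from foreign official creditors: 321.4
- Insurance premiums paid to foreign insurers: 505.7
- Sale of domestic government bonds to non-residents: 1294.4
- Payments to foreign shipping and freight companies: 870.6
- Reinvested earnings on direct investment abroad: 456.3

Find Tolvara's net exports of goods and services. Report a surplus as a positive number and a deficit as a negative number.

Goods: 2156.6
Services: -870.6 + 740.8 + 289.5 + 516.6 - 505.7 - 630.4 = -459.8
Trade balance = 2156.6 + (-459.8) = 1696.8
(Excluded from the trade balance — financial account: new loans extended by domestic banks to foreign borrowers 737.2, sale of domestic government bonds to non-residents 1294.4; primary income: interest received on holdings of foreign bonds 925.2, reinvested earnings on direct investment abroad 456.3; capital account: debt forgiveness received from foreign official creditors 321.4.)

1696.8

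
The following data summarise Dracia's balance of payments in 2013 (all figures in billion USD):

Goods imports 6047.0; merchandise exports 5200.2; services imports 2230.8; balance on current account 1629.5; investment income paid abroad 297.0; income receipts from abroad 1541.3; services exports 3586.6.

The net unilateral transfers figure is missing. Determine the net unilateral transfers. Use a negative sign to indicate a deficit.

Current account = goods balance + services balance + net primary income + net secondary income
Sum of the known components = 1753.3
Net unilateral transfers = CA - (known components) = 1629.5 - 1753.3 = -123.8

-123.8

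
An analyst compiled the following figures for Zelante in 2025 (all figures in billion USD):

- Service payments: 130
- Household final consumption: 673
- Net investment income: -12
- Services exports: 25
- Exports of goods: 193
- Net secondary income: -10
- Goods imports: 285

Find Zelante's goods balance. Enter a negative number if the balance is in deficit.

-92

Goods balance = 193 - 285 = -92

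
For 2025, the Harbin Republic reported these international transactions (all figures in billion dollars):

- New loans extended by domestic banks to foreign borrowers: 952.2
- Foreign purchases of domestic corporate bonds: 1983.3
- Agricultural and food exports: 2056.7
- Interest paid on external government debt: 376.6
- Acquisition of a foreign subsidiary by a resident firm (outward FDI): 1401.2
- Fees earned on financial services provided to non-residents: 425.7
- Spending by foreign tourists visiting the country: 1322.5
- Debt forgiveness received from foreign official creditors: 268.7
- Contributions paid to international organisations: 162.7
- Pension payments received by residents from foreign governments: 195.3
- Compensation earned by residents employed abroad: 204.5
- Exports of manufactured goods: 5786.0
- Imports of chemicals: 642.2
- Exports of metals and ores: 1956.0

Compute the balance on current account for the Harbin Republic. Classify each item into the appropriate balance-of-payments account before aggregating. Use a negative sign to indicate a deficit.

10765.2

Goods: 5786.0 - 642.2 + 2056.7 + 1956.0 = 9156.5
Services: 425.7 + 1322.5 = 1748.2
Primary income: 204.5 - 376.6 = -172.1
Secondary income: 195.3 - 162.7 = 32.6
Current account = 9156.5 + 1748.2 + (-172.1) + 32.6 = 10765.2
(Excluded from the current account — financial account: new loans extended by domestic banks to foreign borrowers 952.2, foreign purchases of domestic corporate bonds 1983.3, acquisition of a foreign subsidiary by a resident firm (outward FDI) 1401.2; capital account: debt forgiveness received from foreign official creditors 268.7.)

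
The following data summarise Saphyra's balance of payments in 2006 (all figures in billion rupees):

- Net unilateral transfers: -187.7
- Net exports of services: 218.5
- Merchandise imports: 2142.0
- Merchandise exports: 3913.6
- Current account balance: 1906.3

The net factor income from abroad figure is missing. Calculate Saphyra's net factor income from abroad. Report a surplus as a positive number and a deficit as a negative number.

Current account = goods balance + services balance + net primary income + net secondary income
Sum of the known components = 1802.4
Net factor income from abroad = CA - (known components) = 1906.3 - 1802.4 = 103.9

103.9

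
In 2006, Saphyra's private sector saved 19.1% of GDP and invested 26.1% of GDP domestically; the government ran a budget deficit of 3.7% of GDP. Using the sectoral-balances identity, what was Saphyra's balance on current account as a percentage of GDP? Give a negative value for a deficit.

By the sectoral-balances identity, CA = (S_private - I) + (T - G).
Private balance = 19.1 - 26.1 = -7.0
Government balance (T - G) = -3.7
CA = -7.0 + (-3.7) = -10.7

-10.7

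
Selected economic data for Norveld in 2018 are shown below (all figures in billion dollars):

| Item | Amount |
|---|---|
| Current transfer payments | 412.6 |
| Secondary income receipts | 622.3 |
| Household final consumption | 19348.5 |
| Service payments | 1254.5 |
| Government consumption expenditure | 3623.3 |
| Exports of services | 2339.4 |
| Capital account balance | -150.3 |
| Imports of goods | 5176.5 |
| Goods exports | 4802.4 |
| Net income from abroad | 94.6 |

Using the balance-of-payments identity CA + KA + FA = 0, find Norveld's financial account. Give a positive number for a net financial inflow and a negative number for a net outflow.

-864.8

Goods balance = 4802.4 - 5176.5 = -374.1
Services balance = 2339.4 - 1254.5 = 1084.9
Trade balance (goods + services) = -374.1 + 1084.9 = 710.8
Net primary income = 94.6
Net secondary income = 622.3 - 412.6 = 209.7
Current account = 710.8 + 94.6 + 209.7 = 1015.1
Financial account = -(1015.1 + (-150.3)) = -864.8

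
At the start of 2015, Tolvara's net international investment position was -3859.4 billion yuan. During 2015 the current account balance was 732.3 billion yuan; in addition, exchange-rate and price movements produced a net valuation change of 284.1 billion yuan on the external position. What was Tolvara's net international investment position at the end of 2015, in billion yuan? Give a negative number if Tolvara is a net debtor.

Change in NIIP = current account + net valuation change = 732.3 + 284.1 = 1016.4
End-of-year NIIP = -3859.4 + 1016.4 = -2843.0

-2843.0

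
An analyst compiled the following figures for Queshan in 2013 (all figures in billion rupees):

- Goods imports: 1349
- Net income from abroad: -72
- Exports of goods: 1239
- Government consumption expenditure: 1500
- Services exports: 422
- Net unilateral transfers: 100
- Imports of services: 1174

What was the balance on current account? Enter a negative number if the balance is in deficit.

Goods balance = 1239 - 1349 = -110
Services balance = 422 - 1174 = -752
Trade balance (goods + services) = -110 + (-752) = -862
Net primary income = -72
Net secondary income = 100
Current account = -862 + (-72) + 100 = -834

-834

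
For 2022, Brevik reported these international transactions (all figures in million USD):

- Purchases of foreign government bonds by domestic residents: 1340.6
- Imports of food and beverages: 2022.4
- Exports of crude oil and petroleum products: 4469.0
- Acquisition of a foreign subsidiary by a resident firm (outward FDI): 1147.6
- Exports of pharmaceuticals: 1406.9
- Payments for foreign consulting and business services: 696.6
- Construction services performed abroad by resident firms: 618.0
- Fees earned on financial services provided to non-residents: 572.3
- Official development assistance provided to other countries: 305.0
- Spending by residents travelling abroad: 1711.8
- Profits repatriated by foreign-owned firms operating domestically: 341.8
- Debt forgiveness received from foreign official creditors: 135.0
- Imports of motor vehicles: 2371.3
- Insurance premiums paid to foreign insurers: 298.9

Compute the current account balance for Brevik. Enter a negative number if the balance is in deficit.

Goods: -2022.4 - 2371.3 + 1406.9 + 4469.0 = 1482.2
Services: 572.3 - 1711.8 + 618.0 - 298.9 - 696.6 = -1517.0
Primary income: -341.8
Secondary income: -305.0
Current account = 1482.2 + (-1517.0) + (-341.8) + (-305.0) = -681.6
(Excluded from the current account — financial account: purchases of foreign government bonds by domestic residents 1340.6, acquisition of a foreign subsidiary by a resident firm (outward FDI) 1147.6; capital account: debt forgiveness received from foreign official creditors 135.0.)

-681.6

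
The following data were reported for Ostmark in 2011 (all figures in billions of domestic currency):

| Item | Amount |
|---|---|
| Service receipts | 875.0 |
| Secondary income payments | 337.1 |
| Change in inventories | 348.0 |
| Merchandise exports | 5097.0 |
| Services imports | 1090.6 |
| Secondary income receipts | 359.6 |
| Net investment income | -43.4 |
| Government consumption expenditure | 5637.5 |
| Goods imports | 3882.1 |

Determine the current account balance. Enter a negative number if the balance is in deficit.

Goods balance = 5097.0 - 3882.1 = 1214.9
Services balance = 875.0 - 1090.6 = -215.6
Trade balance (goods + services) = 1214.9 + (-215.6) = 999.3
Net primary income = -43.4
Net secondary income = 359.6 - 337.1 = 22.5
Current account = 999.3 + (-43.4) + 22.5 = 978.4

978.4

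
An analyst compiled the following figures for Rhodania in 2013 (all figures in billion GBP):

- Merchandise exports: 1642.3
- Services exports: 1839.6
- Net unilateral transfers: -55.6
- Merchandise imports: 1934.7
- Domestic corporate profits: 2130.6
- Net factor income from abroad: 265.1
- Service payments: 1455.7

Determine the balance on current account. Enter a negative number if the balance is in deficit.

301.0

Goods balance = 1642.3 - 1934.7 = -292.4
Services balance = 1839.6 - 1455.7 = 383.9
Trade balance (goods + services) = -292.4 + 383.9 = 91.5
Net primary income = 265.1
Net secondary income = -55.6
Current account = 91.5 + 265.1 + (-55.6) = 301.0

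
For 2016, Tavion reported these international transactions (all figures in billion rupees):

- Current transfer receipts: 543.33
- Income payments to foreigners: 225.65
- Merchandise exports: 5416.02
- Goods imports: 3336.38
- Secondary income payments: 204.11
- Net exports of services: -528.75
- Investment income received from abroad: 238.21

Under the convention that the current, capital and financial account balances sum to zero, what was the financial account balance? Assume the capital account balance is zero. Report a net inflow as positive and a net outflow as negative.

Goods balance = 5416.02 - 3336.38 = 2079.64
Services balance = -528.75
Trade balance (goods + services) = 2079.64 + (-528.75) = 1550.89
Net primary income = 238.21 - 225.65 = 12.56
Net secondary income = 543.33 - 204.11 = 339.22
Current account = 1550.89 + 12.56 + 339.22 = 1902.67
Financial account = -(1902.67) = -1902.67

-1902.67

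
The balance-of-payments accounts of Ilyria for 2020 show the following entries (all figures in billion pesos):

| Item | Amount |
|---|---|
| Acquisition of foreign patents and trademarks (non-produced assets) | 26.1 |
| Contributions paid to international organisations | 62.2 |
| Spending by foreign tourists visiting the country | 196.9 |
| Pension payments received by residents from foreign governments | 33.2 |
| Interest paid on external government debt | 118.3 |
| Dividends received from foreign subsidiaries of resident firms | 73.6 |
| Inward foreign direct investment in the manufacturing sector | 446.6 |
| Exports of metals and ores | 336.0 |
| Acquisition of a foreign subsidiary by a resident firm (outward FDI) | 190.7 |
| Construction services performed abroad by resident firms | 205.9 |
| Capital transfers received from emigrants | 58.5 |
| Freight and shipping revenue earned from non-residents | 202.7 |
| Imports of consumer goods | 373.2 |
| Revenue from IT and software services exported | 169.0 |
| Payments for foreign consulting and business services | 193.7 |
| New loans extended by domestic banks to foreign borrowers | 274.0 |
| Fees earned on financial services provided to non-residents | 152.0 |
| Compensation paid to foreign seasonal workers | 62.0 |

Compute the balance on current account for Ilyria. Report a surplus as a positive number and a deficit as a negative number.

Goods: 336.0 - 373.2 = -37.2
Services: 196.9 + 202.7 + 152.0 + 169.0 + 205.9 - 193.7 = 732.8
Primary income: 73.6 - 62.0 - 118.3 = -106.7
Secondary income: 33.2 - 62.2 = -29.0
Current account = (-37.2) + 732.8 + (-106.7) + (-29.0) = 559.9
(Excluded from the current account — capital account: acquisition of foreign patents and trademarks (non-produced assets) 26.1, capital transfers received from emigrants 58.5; financial account: inward foreign direct investment in the manufacturing sector 446.6, acquisition of a foreign subsidiary by a resident firm (outward FDI) 190.7, new loans extended by domestic banks to foreign borrowers 274.0.)

559.9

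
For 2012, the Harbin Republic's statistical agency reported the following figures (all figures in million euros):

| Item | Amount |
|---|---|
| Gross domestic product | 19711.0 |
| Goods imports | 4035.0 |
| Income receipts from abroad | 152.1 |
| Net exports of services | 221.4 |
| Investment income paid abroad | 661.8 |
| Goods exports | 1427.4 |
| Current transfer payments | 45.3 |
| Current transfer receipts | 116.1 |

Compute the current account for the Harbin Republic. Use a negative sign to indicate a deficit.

-2825.1

Goods balance = 1427.4 - 4035.0 = -2607.6
Services balance = 221.4
Trade balance (goods + services) = -2607.6 + 221.4 = -2386.2
Net primary income = 152.1 - 661.8 = -509.7
Net secondary income = 116.1 - 45.3 = 70.8
Current account = -2386.2 + (-509.7) + 70.8 = -2825.1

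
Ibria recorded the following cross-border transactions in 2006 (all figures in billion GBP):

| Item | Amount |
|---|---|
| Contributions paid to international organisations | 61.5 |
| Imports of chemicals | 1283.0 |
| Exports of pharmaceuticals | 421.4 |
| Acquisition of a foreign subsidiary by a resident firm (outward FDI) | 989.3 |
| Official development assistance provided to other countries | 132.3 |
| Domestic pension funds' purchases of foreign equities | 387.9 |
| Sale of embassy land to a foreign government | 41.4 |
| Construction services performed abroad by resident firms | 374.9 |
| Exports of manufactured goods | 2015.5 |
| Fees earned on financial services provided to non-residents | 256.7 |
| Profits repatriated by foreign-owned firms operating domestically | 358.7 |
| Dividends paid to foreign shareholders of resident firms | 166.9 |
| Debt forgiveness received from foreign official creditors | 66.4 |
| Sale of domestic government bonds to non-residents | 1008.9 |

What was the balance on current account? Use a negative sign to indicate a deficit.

1066.1

Goods: -1283.0 + 2015.5 + 421.4 = 1153.9
Services: 374.9 + 256.7 = 631.6
Primary income: -358.7 - 166.9 = -525.6
Secondary income: -132.3 - 61.5 = -193.8
Current account = 1153.9 + 631.6 + (-525.6) + (-193.8) = 1066.1
(Excluded from the current account — financial account: acquisition of a foreign subsidiary by a resident firm (outward FDI) 989.3, domestic pension funds' purchases of foreign equities 387.9, sale of domestic government bonds to non-residents 1008.9; capital account: sale of embassy land to a foreign government 41.4, debt forgiveness received from foreign official creditors 66.4.)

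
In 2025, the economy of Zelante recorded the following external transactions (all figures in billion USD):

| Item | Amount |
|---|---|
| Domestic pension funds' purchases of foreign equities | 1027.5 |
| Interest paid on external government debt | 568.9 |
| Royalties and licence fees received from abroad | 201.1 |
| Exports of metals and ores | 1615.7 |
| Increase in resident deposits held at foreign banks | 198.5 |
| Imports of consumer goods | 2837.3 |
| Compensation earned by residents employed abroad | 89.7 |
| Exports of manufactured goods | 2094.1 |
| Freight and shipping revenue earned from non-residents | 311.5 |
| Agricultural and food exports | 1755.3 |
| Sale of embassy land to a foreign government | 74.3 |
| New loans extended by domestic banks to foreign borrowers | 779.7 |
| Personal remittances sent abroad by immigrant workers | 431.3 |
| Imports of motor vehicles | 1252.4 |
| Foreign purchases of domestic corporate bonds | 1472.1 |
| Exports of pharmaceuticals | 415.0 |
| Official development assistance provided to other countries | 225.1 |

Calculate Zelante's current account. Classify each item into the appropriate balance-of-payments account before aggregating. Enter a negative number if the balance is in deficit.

Goods: 415.0 + 2094.1 - 1252.4 + 1615.7 + 1755.3 - 2837.3 = 1790.4
Services: 311.5 + 201.1 = 512.6
Primary income: 89.7 - 568.9 = -479.2
Secondary income: -431.3 - 225.1 = -656.4
Current account = 1790.4 + 512.6 + (-479.2) + (-656.4) = 1167.4
(Excluded from the current account — financial account: domestic pension funds' purchases of foreign equities 1027.5, increase in resident deposits held at foreign banks 198.5, new loans extended by domestic banks to foreign borrowers 779.7, foreign purchases of domestic corporate bonds 1472.1; capital account: sale of embassy land to a foreign government 74.3.)

1167.4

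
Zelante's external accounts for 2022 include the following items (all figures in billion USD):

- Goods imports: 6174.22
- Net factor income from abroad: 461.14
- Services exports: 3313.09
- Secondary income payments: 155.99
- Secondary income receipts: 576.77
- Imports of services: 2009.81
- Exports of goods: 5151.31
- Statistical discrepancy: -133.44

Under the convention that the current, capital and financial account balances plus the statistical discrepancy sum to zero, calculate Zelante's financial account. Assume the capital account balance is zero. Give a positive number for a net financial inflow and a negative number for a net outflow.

-1028.85

Goods balance = 5151.31 - 6174.22 = -1022.91
Services balance = 3313.09 - 2009.81 = 1303.28
Trade balance (goods + services) = -1022.91 + 1303.28 = 280.37
Net primary income = 461.14
Net secondary income = 576.77 - 155.99 = 420.78
Current account = 280.37 + 461.14 + 420.78 = 1162.29
Financial account = -(1162.29 + (-133.44)) = -1028.85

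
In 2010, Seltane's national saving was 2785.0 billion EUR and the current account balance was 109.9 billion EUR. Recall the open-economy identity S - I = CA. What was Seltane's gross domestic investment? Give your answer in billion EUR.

I = S - CA = 2785.0 - 109.9 = 2675.1

2675.1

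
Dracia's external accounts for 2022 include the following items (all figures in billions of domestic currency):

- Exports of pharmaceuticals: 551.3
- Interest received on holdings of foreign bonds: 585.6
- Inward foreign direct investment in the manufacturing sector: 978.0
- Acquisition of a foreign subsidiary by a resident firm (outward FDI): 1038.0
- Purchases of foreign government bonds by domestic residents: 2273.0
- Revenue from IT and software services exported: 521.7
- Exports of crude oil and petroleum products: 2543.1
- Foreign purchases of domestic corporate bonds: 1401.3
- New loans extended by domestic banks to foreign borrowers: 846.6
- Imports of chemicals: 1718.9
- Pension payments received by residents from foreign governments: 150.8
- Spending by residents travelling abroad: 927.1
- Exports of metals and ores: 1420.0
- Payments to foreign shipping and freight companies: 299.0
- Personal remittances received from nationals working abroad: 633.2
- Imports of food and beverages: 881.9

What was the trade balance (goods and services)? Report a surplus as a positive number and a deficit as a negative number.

1209.2

Goods: 551.3 + 1420.0 - 1718.9 - 881.9 + 2543.1 = 1913.6
Services: 521.7 - 927.1 - 299.0 = -704.4
Trade balance = 1913.6 + (-704.4) = 1209.2
(Excluded from the trade balance — primary income: interest received on holdings of foreign bonds 585.6; financial account: inward foreign direct investment in the manufacturing sector 978.0, acquisition of a foreign subsidiary by a resident firm (outward FDI) 1038.0, purchases of foreign government bonds by domestic residents 2273.0, foreign purchases of domestic corporate bonds 1401.3, new loans extended by domestic banks to foreign borrowers 846.6; secondary income: pension payments received by residents from foreign governments 150.8, personal remittances received from nationals working abroad 633.2.)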